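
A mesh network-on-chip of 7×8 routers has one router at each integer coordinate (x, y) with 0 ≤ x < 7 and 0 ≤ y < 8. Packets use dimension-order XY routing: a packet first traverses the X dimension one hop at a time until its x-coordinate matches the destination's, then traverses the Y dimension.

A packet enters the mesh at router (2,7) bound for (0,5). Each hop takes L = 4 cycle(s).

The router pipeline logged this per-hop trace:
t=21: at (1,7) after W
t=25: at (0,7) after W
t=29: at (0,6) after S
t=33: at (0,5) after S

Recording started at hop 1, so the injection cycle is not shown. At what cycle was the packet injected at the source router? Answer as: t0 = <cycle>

cyc[1] = 21 and cyc[k] = t0 + k·L for every k.
So t0 = 21 − 1·4 = 17.

t0 = 17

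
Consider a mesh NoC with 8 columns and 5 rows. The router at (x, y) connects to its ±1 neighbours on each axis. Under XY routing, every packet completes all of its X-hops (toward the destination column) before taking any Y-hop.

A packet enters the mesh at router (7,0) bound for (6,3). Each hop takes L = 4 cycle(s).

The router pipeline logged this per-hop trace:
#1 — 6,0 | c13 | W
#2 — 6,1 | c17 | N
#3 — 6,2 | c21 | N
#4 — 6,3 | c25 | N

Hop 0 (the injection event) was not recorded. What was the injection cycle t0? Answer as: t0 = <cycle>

t0 = 9

The first recorded entry is hop 1 at cycle 13.
Therefore t0 = 13 − L = 9.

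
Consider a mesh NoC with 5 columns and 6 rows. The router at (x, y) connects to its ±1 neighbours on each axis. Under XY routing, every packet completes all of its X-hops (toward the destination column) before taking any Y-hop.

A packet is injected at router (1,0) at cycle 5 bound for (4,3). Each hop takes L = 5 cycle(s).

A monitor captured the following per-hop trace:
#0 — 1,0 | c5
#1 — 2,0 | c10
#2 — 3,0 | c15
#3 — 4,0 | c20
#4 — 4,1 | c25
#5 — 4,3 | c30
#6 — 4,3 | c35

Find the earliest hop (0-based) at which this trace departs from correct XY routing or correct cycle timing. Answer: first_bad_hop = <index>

  1: Δx=+1 Δy=+0 Δt=5 [ok]
  2: Δx=+1 Δy=+0 Δt=5 [ok]
  3: Δx=+1 Δy=+0 Δt=5 [ok]
  4: Δx=+0 Δy=+1 Δt=5 [ok]
  5: Δx=+0 Δy=+2 Δt=5 [BAD: non-unit step]

first_bad_hop = 5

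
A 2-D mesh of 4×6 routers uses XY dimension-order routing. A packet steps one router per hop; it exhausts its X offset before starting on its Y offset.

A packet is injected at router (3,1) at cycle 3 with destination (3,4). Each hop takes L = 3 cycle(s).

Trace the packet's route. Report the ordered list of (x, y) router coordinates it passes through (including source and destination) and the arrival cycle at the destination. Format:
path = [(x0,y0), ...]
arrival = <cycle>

path = [(3,1), (3,2), (3,3), (3,4)]
arrival = 12

#0 — 3,1 | c3
#1 — 3,2 | c6 | N
#2 — 3,3 | c9 | N
#3 — 3,4 | c12 | N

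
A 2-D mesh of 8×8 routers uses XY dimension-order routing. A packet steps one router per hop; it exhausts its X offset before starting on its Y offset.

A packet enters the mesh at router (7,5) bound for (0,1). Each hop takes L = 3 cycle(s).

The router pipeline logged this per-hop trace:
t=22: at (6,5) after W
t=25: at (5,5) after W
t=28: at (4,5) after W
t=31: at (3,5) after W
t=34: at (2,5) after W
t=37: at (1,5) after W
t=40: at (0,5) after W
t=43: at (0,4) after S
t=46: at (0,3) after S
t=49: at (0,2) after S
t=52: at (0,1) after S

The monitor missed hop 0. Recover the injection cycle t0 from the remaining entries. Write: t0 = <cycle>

Hop 1 reached at cycle 22; hop k is at t0 + k·L.
t0 = cyc[1] − L = 22 − 3 = 19.

t0 = 19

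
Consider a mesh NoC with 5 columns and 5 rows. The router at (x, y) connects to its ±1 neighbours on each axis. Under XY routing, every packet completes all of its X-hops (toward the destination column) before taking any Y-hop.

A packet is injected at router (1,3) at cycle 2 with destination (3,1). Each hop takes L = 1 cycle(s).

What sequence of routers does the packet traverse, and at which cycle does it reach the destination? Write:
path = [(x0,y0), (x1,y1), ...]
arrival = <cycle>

#0 — 1,3 | c2
#1 — 2,3 | c3 | E
#2 — 3,3 | c4 | E
#3 — 3,2 | c5 | S
#4 — 3,1 | c6 | S

path = [(1,3), (2,3), (3,3), (3,2), (3,1)]
arrival = 6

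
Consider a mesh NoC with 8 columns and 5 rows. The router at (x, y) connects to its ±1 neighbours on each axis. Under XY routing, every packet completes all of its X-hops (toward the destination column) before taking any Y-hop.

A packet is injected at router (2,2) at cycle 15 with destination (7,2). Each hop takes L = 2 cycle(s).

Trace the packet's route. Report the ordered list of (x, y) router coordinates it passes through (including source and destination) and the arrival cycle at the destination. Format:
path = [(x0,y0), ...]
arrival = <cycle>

path = [(2,2), (3,2), (4,2), (5,2), (6,2), (7,2)]
arrival = 25

#0 — 2,2 | c15
#1 — 3,2 | c17 | E
#2 — 4,2 | c19 | E
#3 — 5,2 | c21 | E
#4 — 6,2 | c23 | E
#5 — 7,2 | c25 | E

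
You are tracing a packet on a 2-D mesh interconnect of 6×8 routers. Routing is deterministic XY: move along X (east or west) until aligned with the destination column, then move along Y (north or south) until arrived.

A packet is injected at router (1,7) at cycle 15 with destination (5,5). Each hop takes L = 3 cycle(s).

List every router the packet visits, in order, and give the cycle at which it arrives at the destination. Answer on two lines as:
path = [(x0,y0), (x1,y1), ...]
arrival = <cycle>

  0. router=(1,7) cycle=15 (inject)
  1. router=(2,7) cycle=18 dir=E
  2. router=(3,7) cycle=21 dir=E
  3. router=(4,7) cycle=24 dir=E
  4. router=(5,7) cycle=27 dir=E
  5. router=(5,6) cycle=30 dir=S
  6. router=(5,5) cycle=33 dir=S

path = [(1,7), (2,7), (3,7), (4,7), (5,7), (5,6), (5,5)]
arrival = 33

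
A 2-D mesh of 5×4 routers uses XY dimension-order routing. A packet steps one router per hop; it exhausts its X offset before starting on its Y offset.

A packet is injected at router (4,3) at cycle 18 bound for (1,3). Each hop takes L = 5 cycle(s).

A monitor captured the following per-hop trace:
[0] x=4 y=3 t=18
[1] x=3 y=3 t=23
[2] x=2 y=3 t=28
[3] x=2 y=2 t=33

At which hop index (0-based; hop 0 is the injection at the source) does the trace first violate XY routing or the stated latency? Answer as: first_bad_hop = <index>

first_bad_hop = 3

[1] (-1,+0) / 5c ⇒ ok
[2] (-1,+0) / 5c ⇒ ok
[3] (+0,-1) / 5c ⇒ BAD: Y-move but x=2≠1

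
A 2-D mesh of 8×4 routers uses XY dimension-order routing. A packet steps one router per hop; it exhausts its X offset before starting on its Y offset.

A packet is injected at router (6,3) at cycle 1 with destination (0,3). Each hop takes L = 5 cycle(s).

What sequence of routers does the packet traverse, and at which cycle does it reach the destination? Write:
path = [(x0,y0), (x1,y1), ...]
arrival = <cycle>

path = [(6,3), (5,3), (4,3), (3,3), (2,3), (1,3), (0,3)]
arrival = 31

#0 — 6,3 | c1
#1 — 5,3 | c6 | W
#2 — 4,3 | c11 | W
#3 — 3,3 | c16 | W
#4 — 2,3 | c21 | W
#5 — 1,3 | c26 | W
#6 — 0,3 | c31 | W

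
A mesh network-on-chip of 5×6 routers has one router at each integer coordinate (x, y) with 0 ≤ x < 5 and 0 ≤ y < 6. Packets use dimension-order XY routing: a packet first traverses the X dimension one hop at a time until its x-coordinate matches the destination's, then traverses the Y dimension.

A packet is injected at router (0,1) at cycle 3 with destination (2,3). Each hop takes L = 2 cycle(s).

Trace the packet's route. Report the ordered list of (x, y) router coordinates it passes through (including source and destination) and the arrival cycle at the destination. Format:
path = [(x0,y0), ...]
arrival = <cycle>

  0. router=(0,1) cycle=3 (inject)
  1. router=(1,1) cycle=5 dir=E
  2. router=(2,1) cycle=7 dir=E
  3. router=(2,2) cycle=9 dir=N
  4. router=(2,3) cycle=11 dir=N

path = [(0,1), (1,1), (2,1), (2,2), (2,3)]
arrival = 11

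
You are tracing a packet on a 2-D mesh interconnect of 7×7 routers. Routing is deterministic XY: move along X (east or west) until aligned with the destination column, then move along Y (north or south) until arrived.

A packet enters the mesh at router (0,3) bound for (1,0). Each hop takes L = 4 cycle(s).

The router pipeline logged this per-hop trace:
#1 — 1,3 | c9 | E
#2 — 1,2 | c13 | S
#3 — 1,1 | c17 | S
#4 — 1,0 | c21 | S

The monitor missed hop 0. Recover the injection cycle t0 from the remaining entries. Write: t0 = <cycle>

At hop 1 the cycle is 9; in general cyc_k = t0 + kL.
t0 = cyc[1] − L = 9 − 4 = 5.

t0 = 5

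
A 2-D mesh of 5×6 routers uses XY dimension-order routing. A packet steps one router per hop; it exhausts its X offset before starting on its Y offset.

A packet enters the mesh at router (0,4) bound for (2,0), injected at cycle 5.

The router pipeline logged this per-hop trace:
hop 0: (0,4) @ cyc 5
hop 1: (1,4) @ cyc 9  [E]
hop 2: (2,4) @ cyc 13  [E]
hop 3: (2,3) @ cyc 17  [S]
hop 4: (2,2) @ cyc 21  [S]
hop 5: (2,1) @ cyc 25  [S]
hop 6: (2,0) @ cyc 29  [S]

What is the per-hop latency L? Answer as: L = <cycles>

Δcyc across hop 0→1: 9 − 5 = 4.
One hop costs L cycles, so L = 4.

L = 4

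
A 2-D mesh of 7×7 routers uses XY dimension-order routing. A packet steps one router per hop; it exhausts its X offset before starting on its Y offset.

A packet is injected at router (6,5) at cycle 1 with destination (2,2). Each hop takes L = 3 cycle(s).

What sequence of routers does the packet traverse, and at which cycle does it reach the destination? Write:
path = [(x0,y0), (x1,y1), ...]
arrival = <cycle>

path = [(6,5), (5,5), (4,5), (3,5), (2,5), (2,4), (2,3), (2,2)]
arrival = 22

hop 0: (6,5) @ cyc 1
hop 1: (5,5) @ cyc 4  [W]
hop 2: (4,5) @ cyc 7  [W]
hop 3: (3,5) @ cyc 10  [W]
hop 4: (2,5) @ cyc 13  [W]
hop 5: (2,4) @ cyc 16  [S]
hop 6: (2,3) @ cyc 19  [S]
hop 7: (2,2) @ cyc 22  [S]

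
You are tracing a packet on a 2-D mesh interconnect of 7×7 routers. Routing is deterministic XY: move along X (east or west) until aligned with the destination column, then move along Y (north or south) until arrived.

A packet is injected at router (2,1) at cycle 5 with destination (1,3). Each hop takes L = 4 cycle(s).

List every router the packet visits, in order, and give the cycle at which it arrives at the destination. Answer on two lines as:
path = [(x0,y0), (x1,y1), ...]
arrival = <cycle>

#0 — 2,1 | c5
#1 — 1,1 | c9 | W
#2 — 1,2 | c13 | N
#3 — 1,3 | c17 | N

path = [(2,1), (1,1), (1,2), (1,3)]
arrival = 17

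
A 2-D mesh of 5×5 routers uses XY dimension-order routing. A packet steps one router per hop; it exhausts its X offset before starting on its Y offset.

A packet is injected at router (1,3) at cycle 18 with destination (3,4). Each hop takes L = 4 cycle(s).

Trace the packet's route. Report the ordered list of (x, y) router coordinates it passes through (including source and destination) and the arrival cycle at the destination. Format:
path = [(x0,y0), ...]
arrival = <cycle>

src (1,3)  cyc=18
E→(2,3)  cyc=22
E→(3,3)  cyc=26
N→(3,4)  cyc=30

path = [(1,3), (2,3), (3,3), (3,4)]
arrival = 30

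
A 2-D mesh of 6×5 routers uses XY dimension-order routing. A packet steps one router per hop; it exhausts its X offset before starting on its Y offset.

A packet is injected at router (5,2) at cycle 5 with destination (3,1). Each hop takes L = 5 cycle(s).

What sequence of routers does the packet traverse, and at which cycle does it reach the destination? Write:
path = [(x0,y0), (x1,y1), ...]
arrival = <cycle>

hop 0: (5,2) @ cyc 5
hop 1: (4,2) @ cyc 10  [W]
hop 2: (3,2) @ cyc 15  [W]
hop 3: (3,1) @ cyc 20  [S]

path = [(5,2), (4,2), (3,2), (3,1)]
arrival = 20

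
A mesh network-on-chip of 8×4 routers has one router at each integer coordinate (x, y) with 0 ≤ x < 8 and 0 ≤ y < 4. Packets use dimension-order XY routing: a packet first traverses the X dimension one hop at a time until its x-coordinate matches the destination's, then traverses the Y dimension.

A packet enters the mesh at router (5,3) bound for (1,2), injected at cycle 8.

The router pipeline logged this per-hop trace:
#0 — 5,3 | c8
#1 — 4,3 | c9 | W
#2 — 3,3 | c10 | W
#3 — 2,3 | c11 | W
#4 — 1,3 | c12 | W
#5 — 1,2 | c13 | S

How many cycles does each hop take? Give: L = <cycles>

Between hops 0 and 1 the cycle counter advances 9 − 8 = 1.
Each hop adds L, hence L = 1.

L = 1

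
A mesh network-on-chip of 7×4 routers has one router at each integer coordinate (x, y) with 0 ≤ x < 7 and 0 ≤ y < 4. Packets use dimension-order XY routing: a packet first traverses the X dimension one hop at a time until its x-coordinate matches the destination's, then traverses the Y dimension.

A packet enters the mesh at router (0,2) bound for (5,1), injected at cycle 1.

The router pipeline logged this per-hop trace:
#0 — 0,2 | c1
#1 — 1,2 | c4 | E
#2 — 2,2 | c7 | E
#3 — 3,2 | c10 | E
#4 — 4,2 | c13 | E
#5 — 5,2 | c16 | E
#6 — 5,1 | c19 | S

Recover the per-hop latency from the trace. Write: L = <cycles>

L = 3

Between hops 0 and 1 the cycle counter advances 4 − 1 = 3.
Each hop adds L, hence L = 3.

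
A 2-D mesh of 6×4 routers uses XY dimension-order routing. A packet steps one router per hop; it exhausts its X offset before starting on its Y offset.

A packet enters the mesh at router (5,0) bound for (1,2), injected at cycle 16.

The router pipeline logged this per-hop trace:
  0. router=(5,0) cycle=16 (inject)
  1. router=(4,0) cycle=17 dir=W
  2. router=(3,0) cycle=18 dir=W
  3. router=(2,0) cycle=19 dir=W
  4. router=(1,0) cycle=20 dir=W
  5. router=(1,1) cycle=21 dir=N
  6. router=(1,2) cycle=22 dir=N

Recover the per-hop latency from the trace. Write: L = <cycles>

From hop 0 (16) to hop 1 (17): +1 cycles.
Per-hop latency L = Δcyc = 1.

L = 1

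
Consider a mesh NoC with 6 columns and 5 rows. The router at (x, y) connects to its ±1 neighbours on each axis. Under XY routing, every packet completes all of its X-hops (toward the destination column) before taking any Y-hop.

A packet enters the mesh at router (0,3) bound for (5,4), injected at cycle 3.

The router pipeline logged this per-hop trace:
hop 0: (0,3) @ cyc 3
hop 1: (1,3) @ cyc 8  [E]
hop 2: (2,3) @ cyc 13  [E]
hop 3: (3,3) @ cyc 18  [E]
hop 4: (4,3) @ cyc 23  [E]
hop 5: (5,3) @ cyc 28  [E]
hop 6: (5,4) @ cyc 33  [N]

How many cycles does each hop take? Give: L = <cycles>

L = 5

Between hops 0 and 1 the cycle counter advances 8 − 3 = 5.
That increment is L by definition: L = 5.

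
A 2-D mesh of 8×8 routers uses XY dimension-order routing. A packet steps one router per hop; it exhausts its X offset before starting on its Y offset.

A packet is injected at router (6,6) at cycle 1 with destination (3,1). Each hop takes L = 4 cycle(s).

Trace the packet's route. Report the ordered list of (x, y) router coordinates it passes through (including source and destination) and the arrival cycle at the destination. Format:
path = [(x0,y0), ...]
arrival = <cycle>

hop 0: (6,6) @ cyc 1
hop 1: (5,6) @ cyc 5  [W]
hop 2: (4,6) @ cyc 9  [W]
hop 3: (3,6) @ cyc 13  [W]
hop 4: (3,5) @ cyc 17  [S]
hop 5: (3,4) @ cyc 21  [S]
hop 6: (3,3) @ cyc 25  [S]
hop 7: (3,2) @ cyc 29  [S]
hop 8: (3,1) @ cyc 33  [S]

path = [(6,6), (5,6), (4,6), (3,6), (3,5), (3,4), (3,3), (3,2), (3,1)]
arrival = 33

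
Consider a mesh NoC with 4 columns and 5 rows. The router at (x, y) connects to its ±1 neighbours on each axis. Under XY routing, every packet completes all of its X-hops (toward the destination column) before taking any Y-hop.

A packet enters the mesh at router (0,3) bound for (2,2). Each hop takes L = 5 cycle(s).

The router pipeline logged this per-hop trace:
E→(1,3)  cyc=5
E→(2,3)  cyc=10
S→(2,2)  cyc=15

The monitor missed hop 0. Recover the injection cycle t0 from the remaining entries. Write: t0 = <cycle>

The first recorded entry is hop 1 at cycle 5.
Subtract one hop: t0 = 5 − 5 = 0.

t0 = 0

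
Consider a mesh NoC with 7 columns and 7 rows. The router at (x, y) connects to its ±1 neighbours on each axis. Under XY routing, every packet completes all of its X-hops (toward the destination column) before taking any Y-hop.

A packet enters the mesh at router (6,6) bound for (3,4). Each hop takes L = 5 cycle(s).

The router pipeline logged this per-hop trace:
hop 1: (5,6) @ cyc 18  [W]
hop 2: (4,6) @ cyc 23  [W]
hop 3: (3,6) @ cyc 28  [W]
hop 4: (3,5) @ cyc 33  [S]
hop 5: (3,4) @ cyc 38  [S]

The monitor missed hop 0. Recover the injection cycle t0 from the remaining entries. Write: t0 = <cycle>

t0 = 13

At hop 1 the cycle is 18; in general cyc_k = t0 + kL.
Therefore t0 = 18 − L = 13.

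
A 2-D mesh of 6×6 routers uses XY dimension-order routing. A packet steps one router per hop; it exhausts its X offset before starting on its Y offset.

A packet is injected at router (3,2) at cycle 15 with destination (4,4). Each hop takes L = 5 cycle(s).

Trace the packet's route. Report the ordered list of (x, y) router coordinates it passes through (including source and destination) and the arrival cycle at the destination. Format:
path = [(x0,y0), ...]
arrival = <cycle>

path = [(3,2), (4,2), (4,3), (4,4)]
arrival = 30

[0] x=3 y=2 t=15
[1] x=4 y=2 t=20 →E
[2] x=4 y=3 t=25 →N
[3] x=4 y=4 t=30 →N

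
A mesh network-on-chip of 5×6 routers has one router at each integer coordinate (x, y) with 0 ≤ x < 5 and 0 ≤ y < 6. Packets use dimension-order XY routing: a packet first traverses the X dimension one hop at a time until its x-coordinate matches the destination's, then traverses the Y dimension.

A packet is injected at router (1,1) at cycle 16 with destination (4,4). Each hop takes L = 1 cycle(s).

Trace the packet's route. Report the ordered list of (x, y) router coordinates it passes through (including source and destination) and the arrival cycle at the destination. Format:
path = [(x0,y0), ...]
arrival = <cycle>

path = [(1,1), (2,1), (3,1), (4,1), (4,2), (4,3), (4,4)]
arrival = 22

[0] x=1 y=1 t=16
[1] x=2 y=1 t=17 →E
[2] x=3 y=1 t=18 →E
[3] x=4 y=1 t=19 →E
[4] x=4 y=2 t=20 →N
[5] x=4 y=3 t=21 →N
[6] x=4 y=4 t=22 →N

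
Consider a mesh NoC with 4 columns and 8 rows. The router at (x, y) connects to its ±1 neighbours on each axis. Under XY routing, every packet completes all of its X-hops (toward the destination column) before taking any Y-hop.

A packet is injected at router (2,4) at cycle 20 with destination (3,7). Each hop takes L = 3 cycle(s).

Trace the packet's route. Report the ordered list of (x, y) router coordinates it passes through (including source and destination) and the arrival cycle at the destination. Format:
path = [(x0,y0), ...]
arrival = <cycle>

path = [(2,4), (3,4), (3,5), (3,6), (3,7)]
arrival = 32

  0. router=(2,4) cycle=20 (inject)
  1. router=(3,4) cycle=23 dir=E
  2. router=(3,5) cycle=26 dir=N
  3. router=(3,6) cycle=29 dir=N
  4. router=(3,7) cycle=32 dir=N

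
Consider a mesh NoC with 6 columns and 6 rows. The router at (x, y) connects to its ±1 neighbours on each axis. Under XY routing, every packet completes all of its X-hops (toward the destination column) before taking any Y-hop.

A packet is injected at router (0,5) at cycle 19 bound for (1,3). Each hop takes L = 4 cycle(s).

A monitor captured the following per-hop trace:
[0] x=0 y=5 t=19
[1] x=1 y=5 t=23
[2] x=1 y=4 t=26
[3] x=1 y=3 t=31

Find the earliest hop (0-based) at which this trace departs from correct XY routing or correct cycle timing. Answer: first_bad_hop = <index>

first_bad_hop = 2

hop 1: step (+1,+0), +4 cyc — ok
hop 2: step (+0,-1), +3 cyc — BAD: Δcyc=3≠L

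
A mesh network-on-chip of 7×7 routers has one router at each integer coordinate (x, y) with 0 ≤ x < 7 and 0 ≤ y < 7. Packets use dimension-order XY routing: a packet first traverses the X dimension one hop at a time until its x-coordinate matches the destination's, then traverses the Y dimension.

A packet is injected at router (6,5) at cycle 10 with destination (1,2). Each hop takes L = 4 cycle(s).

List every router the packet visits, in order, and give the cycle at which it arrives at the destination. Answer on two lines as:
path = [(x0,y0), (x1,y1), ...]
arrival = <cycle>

  0. router=(6,5) cycle=10 (inject)
  1. router=(5,5) cycle=14 dir=W
  2. router=(4,5) cycle=18 dir=W
  3. router=(3,5) cycle=22 dir=W
  4. router=(2,5) cycle=26 dir=W
  5. router=(1,5) cycle=30 dir=W
  6. router=(1,4) cycle=34 dir=S
  7. router=(1,3) cycle=38 dir=S
  8. router=(1,2) cycle=42 dir=S

path = [(6,5), (5,5), (4,5), (3,5), (2,5), (1,5), (1,4), (1,3), (1,2)]
arrival = 42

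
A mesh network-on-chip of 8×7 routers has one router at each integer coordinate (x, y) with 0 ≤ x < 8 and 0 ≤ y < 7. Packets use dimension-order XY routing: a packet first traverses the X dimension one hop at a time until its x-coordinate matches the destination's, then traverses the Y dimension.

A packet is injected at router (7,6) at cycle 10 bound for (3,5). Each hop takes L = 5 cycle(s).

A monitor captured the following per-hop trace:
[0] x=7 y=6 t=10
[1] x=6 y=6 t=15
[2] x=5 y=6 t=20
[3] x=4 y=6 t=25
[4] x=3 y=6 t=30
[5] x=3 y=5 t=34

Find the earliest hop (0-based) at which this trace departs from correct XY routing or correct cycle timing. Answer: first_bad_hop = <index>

  1: Δx=-1 Δy=+0 Δt=5 [ok]
  2: Δx=-1 Δy=+0 Δt=5 [ok]
  3: Δx=-1 Δy=+0 Δt=5 [ok]
  4: Δx=-1 Δy=+0 Δt=5 [ok]
  5: Δx=+0 Δy=-1 Δt=4 [BAD: Δcyc=4≠L]

first_bad_hop = 5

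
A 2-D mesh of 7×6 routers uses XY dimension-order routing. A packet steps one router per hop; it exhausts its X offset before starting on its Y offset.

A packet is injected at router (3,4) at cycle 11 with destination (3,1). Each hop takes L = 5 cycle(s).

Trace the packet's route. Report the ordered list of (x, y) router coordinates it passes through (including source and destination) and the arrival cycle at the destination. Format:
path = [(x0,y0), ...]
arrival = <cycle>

  0. router=(3,4) cycle=11 (inject)
  1. router=(3,3) cycle=16 dir=S
  2. router=(3,2) cycle=21 dir=S
  3. router=(3,1) cycle=26 dir=S

path = [(3,4), (3,3), (3,2), (3,1)]
arrival = 26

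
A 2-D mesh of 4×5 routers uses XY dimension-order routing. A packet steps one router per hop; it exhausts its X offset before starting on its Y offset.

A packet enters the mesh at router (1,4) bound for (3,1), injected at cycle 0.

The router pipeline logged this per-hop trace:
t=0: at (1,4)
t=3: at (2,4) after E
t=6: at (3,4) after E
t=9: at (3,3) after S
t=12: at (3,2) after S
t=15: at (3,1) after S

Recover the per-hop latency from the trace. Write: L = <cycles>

L = 3

Δcyc across hop 0→1: 3 − 0 = 3.
Per-hop latency L = Δcyc = 3.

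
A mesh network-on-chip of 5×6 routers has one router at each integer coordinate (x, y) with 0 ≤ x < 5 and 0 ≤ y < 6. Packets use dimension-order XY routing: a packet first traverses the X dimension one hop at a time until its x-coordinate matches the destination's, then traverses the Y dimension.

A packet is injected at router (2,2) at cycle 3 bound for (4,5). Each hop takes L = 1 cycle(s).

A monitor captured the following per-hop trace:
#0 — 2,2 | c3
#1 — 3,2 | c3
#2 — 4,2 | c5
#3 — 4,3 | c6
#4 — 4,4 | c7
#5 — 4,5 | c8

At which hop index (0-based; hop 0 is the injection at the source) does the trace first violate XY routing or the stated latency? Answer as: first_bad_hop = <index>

hop 1: step (+1,+0), +0 cyc — BAD: Δcyc=0≠L

first_bad_hop = 1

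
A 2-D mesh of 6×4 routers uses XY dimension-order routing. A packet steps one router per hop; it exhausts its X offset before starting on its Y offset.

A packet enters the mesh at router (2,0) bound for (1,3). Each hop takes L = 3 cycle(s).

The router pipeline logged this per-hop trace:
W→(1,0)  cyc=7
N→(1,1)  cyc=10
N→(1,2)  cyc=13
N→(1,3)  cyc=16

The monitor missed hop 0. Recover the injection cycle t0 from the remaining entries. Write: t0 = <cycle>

The first recorded entry is hop 1 at cycle 7.
t0 = cyc[1] − L = 7 − 3 = 4.

t0 = 4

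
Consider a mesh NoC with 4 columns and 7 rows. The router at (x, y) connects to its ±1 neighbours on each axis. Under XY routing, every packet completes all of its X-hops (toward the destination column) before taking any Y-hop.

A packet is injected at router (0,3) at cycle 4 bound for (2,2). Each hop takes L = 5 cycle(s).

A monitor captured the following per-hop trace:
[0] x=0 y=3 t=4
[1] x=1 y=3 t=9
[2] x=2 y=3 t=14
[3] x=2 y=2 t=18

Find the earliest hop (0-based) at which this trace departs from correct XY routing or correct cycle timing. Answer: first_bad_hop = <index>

first_bad_hop = 3

[1] (+1,+0) / 5c ⇒ ok
[2] (+1,+0) / 5c ⇒ ok
[3] (+0,-1) / 4c ⇒ BAD: Δcyc=4≠L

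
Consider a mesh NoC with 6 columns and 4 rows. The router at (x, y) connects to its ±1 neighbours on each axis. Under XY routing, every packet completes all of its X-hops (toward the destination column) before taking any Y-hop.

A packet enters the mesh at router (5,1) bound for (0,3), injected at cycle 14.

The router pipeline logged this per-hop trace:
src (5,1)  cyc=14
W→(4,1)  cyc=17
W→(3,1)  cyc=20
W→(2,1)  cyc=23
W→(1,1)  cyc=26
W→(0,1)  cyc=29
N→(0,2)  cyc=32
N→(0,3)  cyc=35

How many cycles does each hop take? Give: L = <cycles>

cyc[1] − cyc[0] = 17 − 14 = 3.
That increment is L by definition: L = 3.

L = 3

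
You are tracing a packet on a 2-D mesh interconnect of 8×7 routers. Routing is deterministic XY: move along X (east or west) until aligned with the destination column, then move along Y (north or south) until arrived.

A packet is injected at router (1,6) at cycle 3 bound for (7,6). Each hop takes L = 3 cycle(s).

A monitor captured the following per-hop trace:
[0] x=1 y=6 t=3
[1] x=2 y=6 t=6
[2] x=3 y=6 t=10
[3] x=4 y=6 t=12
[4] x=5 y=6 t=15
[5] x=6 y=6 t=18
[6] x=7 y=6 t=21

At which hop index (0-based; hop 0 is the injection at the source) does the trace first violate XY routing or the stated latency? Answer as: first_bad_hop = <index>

[1] (+1,+0) / 3c ⇒ ok
[2] (+1,+0) / 4c ⇒ BAD: Δcyc=4≠L

first_bad_hop = 2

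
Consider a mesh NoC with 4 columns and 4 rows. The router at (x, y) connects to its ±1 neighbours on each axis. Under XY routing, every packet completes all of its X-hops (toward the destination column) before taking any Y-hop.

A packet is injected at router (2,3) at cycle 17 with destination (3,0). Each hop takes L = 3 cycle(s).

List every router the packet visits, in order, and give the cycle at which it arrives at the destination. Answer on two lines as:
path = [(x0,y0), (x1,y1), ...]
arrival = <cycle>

path = [(2,3), (3,3), (3,2), (3,1), (3,0)]
arrival = 29

t=17: at (2,3)
t=20: at (3,3) after E
t=23: at (3,2) after S
t=26: at (3,1) after S
t=29: at (3,0) after S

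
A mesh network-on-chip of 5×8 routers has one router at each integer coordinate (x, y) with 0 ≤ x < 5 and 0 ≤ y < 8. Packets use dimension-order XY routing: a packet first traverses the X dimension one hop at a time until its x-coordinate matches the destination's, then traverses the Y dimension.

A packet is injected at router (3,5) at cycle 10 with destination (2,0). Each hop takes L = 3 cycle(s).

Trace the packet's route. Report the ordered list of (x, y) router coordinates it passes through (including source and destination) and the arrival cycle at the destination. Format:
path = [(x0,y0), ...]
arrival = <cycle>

src (3,5)  cyc=10
W→(2,5)  cyc=13
S→(2,4)  cyc=16
S→(2,3)  cyc=19
S→(2,2)  cyc=22
S→(2,1)  cyc=25
S→(2,0)  cyc=28

path = [(3,5), (2,5), (2,4), (2,3), (2,2), (2,1), (2,0)]
arrival = 28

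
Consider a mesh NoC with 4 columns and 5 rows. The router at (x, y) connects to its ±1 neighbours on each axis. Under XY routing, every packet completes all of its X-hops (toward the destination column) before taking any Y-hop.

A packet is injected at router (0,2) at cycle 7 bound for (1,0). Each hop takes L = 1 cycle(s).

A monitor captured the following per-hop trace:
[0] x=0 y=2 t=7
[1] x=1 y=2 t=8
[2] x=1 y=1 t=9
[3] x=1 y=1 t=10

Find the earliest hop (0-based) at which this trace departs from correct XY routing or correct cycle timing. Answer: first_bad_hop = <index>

first_bad_hop = 3

check 1→ d=(1,0) cyc+1: ok
check 2→ d=(0,-1) cyc+1: ok
check 3→ d=(0,0) cyc+1: BAD: non-unit step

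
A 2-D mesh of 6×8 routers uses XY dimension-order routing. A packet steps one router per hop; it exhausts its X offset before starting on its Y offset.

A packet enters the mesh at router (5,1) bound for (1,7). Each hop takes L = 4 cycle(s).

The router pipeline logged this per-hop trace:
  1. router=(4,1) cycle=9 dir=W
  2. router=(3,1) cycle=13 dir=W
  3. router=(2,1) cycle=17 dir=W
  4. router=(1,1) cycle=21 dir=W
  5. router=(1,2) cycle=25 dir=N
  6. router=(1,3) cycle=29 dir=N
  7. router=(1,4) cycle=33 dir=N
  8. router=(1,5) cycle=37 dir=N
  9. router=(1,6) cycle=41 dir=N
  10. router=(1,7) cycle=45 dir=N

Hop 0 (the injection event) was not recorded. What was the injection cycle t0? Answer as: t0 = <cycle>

Hop 1 reached at cycle 9; hop k is at t0 + k·L.
So t0 = 9 − 1·4 = 5.

t0 = 5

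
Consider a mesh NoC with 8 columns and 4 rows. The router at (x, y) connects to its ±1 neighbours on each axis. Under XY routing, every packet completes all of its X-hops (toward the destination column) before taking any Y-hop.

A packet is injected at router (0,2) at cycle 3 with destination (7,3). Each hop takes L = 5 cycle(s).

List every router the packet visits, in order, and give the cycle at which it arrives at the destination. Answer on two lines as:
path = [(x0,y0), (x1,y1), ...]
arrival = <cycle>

#0 — 0,2 | c3
#1 — 1,2 | c8 | E
#2 — 2,2 | c13 | E
#3 — 3,2 | c18 | E
#4 — 4,2 | c23 | E
#5 — 5,2 | c28 | E
#6 — 6,2 | c33 | E
#7 — 7,2 | c38 | E
#8 — 7,3 | c43 | N

path = [(0,2), (1,2), (2,2), (3,2), (4,2), (5,2), (6,2), (7,2), (7,3)]
arrival = 43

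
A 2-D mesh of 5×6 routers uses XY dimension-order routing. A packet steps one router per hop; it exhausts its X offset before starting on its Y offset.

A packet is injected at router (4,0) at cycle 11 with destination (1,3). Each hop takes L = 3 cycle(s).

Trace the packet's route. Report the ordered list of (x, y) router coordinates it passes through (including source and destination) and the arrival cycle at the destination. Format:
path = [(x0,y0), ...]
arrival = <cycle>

src (4,0)  cyc=11
W→(3,0)  cyc=14
W→(2,0)  cyc=17
W→(1,0)  cyc=20
N→(1,1)  cyc=23
N→(1,2)  cyc=26
N→(1,3)  cyc=29

path = [(4,0), (3,0), (2,0), (1,0), (1,1), (1,2), (1,3)]
arrival = 29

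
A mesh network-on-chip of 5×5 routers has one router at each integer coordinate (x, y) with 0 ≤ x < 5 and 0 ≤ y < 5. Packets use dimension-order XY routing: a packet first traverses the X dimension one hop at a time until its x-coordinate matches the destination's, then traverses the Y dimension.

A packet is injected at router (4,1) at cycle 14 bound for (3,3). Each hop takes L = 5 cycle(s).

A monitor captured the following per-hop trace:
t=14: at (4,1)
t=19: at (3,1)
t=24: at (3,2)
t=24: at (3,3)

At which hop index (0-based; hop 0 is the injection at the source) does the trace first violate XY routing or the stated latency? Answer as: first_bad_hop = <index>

hop 1: step (-1,+0), +5 cyc — ok
hop 2: step (+0,+1), +5 cyc — ok
hop 3: step (+0,+1), +0 cyc — BAD: Δcyc=0≠L

first_bad_hop = 3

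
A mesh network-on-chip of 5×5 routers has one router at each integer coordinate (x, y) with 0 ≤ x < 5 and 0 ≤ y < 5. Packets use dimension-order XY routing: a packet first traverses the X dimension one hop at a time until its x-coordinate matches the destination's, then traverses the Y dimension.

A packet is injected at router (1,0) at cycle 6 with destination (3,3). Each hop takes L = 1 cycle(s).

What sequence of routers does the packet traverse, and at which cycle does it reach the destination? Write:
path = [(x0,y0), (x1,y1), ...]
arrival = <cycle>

path = [(1,0), (2,0), (3,0), (3,1), (3,2), (3,3)]
arrival = 11

hop 0: (1,0) @ cyc 6
hop 1: (2,0) @ cyc 7  [E]
hop 2: (3,0) @ cyc 8  [E]
hop 3: (3,1) @ cyc 9  [N]
hop 4: (3,2) @ cyc 10  [N]
hop 5: (3,3) @ cyc 11  [N]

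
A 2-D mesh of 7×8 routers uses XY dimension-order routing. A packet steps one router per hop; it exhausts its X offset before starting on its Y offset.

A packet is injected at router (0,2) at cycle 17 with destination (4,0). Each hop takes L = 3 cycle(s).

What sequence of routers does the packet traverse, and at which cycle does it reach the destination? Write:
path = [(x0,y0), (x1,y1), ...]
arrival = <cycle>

src (0,2)  cyc=17
E→(1,2)  cyc=20
E→(2,2)  cyc=23
E→(3,2)  cyc=26
E→(4,2)  cyc=29
S→(4,1)  cyc=32
S→(4,0)  cyc=35

path = [(0,2), (1,2), (2,2), (3,2), (4,2), (4,1), (4,0)]
arrival = 35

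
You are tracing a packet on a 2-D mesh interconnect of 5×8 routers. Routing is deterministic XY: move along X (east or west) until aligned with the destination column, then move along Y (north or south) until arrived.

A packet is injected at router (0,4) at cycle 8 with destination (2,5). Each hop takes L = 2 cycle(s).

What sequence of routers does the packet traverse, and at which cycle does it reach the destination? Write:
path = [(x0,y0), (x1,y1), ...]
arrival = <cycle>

path = [(0,4), (1,4), (2,4), (2,5)]
arrival = 14

src (0,4)  cyc=8
E→(1,4)  cyc=10
E→(2,4)  cyc=12
N→(2,5)  cyc=14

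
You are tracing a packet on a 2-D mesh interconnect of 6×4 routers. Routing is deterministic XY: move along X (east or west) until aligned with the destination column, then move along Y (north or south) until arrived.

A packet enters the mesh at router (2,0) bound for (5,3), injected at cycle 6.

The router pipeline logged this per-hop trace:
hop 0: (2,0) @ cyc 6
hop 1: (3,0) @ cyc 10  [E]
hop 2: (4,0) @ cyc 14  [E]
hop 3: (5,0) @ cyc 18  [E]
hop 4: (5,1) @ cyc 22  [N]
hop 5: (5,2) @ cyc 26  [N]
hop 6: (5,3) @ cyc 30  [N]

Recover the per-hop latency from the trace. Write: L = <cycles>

L = 4

Δcyc across hop 0→1: 10 − 6 = 4.
Each hop adds L, hence L = 4.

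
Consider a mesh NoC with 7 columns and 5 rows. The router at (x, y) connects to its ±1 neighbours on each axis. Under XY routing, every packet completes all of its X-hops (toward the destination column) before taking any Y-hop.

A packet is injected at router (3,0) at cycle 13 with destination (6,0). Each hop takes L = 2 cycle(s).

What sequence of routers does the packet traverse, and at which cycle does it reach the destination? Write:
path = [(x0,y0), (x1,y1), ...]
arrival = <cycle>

[0] x=3 y=0 t=13
[1] x=4 y=0 t=15 →E
[2] x=5 y=0 t=17 →E
[3] x=6 y=0 t=19 →E

path = [(3,0), (4,0), (5,0), (6,0)]
arrival = 19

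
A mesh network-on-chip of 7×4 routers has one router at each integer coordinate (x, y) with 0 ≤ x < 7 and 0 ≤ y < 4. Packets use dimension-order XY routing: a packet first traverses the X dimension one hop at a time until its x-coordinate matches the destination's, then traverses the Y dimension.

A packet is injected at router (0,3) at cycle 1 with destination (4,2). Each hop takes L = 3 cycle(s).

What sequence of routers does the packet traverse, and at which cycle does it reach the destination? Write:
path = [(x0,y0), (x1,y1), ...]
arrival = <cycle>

hop 0: (0,3) @ cyc 1
hop 1: (1,3) @ cyc 4  [E]
hop 2: (2,3) @ cyc 7  [E]
hop 3: (3,3) @ cyc 10  [E]
hop 4: (4,3) @ cyc 13  [E]
hop 5: (4,2) @ cyc 16  [S]

path = [(0,3), (1,3), (2,3), (3,3), (4,3), (4,2)]
arrival = 16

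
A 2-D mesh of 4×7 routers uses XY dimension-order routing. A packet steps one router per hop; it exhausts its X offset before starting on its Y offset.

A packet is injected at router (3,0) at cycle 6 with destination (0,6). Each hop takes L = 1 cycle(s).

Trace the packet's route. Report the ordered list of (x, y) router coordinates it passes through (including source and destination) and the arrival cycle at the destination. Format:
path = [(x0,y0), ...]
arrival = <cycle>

t=6: at (3,0)
t=7: at (2,0) after W
t=8: at (1,0) after W
t=9: at (0,0) after W
t=10: at (0,1) after N
t=11: at (0,2) after N
t=12: at (0,3) after N
t=13: at (0,4) after N
t=14: at (0,5) after N
t=15: at (0,6) after N

path = [(3,0), (2,0), (1,0), (0,0), (0,1), (0,2), (0,3), (0,4), (0,5), (0,6)]
arrival = 15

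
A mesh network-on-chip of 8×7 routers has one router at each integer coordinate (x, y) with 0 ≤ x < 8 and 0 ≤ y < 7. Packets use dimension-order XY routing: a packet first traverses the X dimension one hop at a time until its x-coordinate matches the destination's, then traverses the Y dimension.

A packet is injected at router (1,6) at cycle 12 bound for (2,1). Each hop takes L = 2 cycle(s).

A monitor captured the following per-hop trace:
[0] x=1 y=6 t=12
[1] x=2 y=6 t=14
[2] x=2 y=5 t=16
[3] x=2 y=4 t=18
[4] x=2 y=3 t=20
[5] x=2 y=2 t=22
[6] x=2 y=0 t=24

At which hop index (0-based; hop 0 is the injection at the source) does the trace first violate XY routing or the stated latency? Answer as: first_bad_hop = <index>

first_bad_hop = 6

check 1→ d=(1,0) cyc+2: ok
check 2→ d=(0,-1) cyc+2: ok
check 3→ d=(0,-1) cyc+2: ok
check 4→ d=(0,-1) cyc+2: ok
check 5→ d=(0,-1) cyc+2: ok
check 6→ d=(0,-2) cyc+2: BAD: non-unit step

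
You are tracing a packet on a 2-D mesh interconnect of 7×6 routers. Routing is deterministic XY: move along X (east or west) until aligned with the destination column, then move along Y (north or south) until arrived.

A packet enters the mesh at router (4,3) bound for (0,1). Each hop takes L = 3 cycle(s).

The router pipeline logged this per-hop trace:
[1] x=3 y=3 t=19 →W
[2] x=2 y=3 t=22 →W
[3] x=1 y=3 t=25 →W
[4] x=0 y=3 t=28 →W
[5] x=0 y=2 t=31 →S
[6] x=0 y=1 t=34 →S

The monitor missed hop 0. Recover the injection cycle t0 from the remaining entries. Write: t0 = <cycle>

cyc[1] = 19 and cyc[k] = t0 + k·L for every k.
So t0 = 19 − 1·3 = 16.

t0 = 16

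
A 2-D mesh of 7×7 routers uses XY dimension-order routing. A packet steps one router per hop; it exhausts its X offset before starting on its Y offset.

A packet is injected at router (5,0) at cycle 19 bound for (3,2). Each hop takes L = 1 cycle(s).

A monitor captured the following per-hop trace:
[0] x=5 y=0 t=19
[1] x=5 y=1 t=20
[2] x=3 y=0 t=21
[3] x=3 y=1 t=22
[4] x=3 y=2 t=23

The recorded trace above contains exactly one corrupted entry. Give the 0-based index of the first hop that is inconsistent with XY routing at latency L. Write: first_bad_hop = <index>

first_bad_hop = 1

hop 1: step (+0,+1), +1 cyc — BAD: Y-move but x=5≠3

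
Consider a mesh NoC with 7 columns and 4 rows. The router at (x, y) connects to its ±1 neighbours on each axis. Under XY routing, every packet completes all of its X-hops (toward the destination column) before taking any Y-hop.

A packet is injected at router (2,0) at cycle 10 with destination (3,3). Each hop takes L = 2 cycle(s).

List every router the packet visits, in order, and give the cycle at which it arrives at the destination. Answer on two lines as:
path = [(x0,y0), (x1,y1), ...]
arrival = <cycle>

path = [(2,0), (3,0), (3,1), (3,2), (3,3)]
arrival = 18

src (2,0)  cyc=10
E→(3,0)  cyc=12
N→(3,1)  cyc=14
N→(3,2)  cyc=16
N→(3,3)  cyc=18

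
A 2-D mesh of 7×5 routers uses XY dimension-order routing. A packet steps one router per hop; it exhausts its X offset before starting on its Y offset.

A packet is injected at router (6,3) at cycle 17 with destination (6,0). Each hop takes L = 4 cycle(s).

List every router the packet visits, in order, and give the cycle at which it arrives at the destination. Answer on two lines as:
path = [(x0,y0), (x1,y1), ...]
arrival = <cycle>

#0 — 6,3 | c17
#1 — 6,2 | c21 | S
#2 — 6,1 | c25 | S
#3 — 6,0 | c29 | S

path = [(6,3), (6,2), (6,1), (6,0)]
arrival = 29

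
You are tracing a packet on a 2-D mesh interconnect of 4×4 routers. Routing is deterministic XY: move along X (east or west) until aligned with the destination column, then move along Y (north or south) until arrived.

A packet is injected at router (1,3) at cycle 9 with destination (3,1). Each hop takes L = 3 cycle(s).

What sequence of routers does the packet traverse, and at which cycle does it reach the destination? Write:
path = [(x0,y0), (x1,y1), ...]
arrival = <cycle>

path = [(1,3), (2,3), (3,3), (3,2), (3,1)]
arrival = 21

src (1,3)  cyc=9
E→(2,3)  cyc=12
E→(3,3)  cyc=15
S→(3,2)  cyc=18
S→(3,1)  cyc=21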